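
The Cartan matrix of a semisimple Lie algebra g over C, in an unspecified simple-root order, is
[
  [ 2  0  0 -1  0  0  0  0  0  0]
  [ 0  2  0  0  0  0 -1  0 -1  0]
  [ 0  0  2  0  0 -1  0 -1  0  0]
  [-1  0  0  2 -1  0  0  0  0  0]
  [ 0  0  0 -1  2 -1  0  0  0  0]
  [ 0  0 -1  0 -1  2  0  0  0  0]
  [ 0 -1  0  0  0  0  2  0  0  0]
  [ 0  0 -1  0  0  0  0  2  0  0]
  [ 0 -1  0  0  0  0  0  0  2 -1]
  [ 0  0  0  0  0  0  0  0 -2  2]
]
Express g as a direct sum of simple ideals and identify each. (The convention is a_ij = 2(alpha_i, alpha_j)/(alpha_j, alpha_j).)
A_6 (sl(7)) ⊕ C_4 (sp(8))

The diagram associated to this matrix has two connected components: the simple roots {alpha_1, alpha_3, alpha_4, alpha_5, alpha_6, alpha_8} form a chain of 6 nodes with single edges (A_6), and {alpha_2, alpha_7, alpha_9, alpha_10} form a chain of 4 nodes with a double edge at one end; the terminal node there is the unique long simple root (C_4). A semisimple Lie algebra decomposes uniquely as the direct sum of simple ideals, one per connected component of its Dynkin diagram, so g ≅ A_6 ⊕ C_4 (dimension 48 + 36 = 84).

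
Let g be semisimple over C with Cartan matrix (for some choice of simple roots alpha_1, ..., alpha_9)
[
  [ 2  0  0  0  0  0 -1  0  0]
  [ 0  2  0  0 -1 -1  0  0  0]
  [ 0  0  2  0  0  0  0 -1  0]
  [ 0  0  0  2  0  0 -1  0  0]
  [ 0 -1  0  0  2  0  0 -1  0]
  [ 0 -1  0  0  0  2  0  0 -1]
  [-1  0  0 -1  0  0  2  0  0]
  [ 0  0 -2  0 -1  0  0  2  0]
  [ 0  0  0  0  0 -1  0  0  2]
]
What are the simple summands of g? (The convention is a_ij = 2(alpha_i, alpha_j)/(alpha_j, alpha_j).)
The diagram associated to this matrix has two connected components: the simple roots {alpha_1, alpha_4, alpha_7} form a chain of 3 nodes with single edges (A_3), and {alpha_2, alpha_3, alpha_5, alpha_6, alpha_8, alpha_9} form a chain of 6 nodes with a double edge at one end; the terminal node there is the unique short simple root (B_6). A semisimple Lie algebra decomposes uniquely as the direct sum of simple ideals, one per connected component of its Dynkin diagram, so g ≅ A_3 ⊕ B_6 (dimension 15 + 78 = 93).

type A_3 + type B_6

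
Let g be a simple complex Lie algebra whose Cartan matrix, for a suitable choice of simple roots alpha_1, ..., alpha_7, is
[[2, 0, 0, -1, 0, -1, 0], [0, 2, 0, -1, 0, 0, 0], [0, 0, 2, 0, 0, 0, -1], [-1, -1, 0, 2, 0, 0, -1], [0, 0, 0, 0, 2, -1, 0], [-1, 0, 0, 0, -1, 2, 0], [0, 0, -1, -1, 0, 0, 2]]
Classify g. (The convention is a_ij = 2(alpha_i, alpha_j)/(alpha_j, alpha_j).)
type E_7

The matrix has rank 7 with 2's on the diagonal. Reading the off-diagonal entries as Dynkin edges (a single edge where a_ij = a_ji = -1; a double or triple edge where a_ij * a_ji = 2 or 3), the diagram is a chain of 6 nodes with one extra node attached to the third node from one end (E_7). One simple-root ordering that puts it in standard form is (alpha_3, alpha_2, alpha_7, alpha_4, alpha_1, alpha_6, alpha_5). So the algebra is type E_7.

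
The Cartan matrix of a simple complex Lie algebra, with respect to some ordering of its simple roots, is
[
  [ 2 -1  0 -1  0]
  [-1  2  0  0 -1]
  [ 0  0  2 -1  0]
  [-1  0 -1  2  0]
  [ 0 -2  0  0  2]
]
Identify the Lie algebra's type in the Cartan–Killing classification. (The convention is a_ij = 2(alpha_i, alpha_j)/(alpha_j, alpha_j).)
C_5

The matrix has rank 5 with 2's on the diagonal. Reading the off-diagonal entries as Dynkin edges (a single edge where a_ij = a_ji = -1; a double or triple edge where a_ij * a_ji = 2 or 3), the diagram is a chain of 5 nodes with a double edge at one end; the terminal node there is the unique long simple root (C_5). One simple-root ordering that puts it in standard form is (alpha_3, alpha_4, alpha_1, alpha_2, alpha_5). So the algebra is type C_5, i.e. sp(10).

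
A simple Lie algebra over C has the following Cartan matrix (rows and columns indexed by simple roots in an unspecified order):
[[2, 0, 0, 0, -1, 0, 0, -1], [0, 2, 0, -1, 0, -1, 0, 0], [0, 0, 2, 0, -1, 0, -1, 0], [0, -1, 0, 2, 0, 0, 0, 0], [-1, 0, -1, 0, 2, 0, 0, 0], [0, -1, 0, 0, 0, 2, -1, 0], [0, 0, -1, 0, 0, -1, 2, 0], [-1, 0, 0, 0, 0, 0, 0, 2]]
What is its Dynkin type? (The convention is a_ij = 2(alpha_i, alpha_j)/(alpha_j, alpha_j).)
type A_8

The matrix has rank 8 with 2's on the diagonal. Reading the off-diagonal entries as Dynkin edges (a single edge where a_ij = a_ji = -1; a double or triple edge where a_ij * a_ji = 2 or 3), the diagram is a chain of 8 nodes with single edges (A_8). One simple-root ordering that puts it in standard form is (alpha_4, alpha_2, alpha_6, alpha_7, alpha_3, alpha_5, alpha_1, alpha_8). So the algebra is type A_8, i.e. sl(9).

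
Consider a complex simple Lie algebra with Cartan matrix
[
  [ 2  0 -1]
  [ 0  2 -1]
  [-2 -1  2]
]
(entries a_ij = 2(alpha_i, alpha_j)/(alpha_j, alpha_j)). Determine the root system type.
The matrix has rank 3 with 2's on the diagonal. Reading the off-diagonal entries as Dynkin edges (a single edge where a_ij = a_ji = -1; a double or triple edge where a_ij * a_ji = 2 or 3), the diagram is a chain of 3 nodes with a double edge at one end; the terminal node there is the unique short simple root (B_3). One simple-root ordering that puts it in standard form is (alpha_2, alpha_3, alpha_1). So the algebra is type B_3, i.e. so(7).

B_3 (so(7))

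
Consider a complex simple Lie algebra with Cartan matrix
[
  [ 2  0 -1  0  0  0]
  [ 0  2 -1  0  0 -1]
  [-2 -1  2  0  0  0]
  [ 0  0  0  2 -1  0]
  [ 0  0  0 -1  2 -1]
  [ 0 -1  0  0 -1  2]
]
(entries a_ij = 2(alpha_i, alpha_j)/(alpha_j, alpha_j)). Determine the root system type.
The matrix has rank 6 with 2's on the diagonal. Reading the off-diagonal entries as Dynkin edges (a single edge where a_ij = a_ji = -1; a double or triple edge where a_ij * a_ji = 2 or 3), the diagram is a chain of 6 nodes with a double edge at one end; the terminal node there is the unique short simple root (B_6). One simple-root ordering that puts it in standard form is (alpha_4, alpha_5, alpha_6, alpha_2, alpha_3, alpha_1). So the algebra is type B_6, i.e. so(13).

B_6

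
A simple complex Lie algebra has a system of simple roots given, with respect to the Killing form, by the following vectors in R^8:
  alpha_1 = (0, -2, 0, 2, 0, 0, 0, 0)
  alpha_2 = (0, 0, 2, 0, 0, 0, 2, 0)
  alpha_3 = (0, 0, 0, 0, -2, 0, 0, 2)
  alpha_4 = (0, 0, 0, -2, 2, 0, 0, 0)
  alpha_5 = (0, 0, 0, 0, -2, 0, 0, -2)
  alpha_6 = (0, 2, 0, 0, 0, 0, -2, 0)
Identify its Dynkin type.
Compute the Cartan integers a_ij = 2(alpha_i, alpha_j)/(alpha_j, alpha_j); the resulting 6x6 Cartan matrix is
[[2, 0, 0, -1, 0, -1], [0, 2, 0, 0, 0, -1], [0, 0, 2, -1, 0, 0], [-1, 0, -1, 2, -1, 0], [0, 0, 0, -1, 2, 0], [-1, -1, 0, 0, 0, 2]].
All simple roots have the same length, so the diagram is simply laced. The associated Dynkin diagram is a chain of 4 nodes with a fork of two nodes at one end (D_6), so the type is D_6 (the algebra so(12)).

D_6 (so(12))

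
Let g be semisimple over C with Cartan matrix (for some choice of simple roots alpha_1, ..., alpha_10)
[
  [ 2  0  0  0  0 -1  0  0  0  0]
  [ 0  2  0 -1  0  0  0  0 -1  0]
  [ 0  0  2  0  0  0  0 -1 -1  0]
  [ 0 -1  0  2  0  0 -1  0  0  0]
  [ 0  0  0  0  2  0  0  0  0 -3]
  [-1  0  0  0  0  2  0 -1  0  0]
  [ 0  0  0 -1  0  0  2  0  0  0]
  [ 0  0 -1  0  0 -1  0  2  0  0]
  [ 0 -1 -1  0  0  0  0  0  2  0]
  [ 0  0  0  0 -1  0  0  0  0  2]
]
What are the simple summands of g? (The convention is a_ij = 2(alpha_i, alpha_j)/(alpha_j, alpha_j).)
A_8 ⊕ G_2

The diagram associated to this matrix has two connected components: the simple roots {alpha_1, alpha_2, alpha_3, alpha_4, alpha_6, alpha_7, alpha_8, alpha_9} form a chain of 8 nodes with single edges (A_8), and {alpha_5, alpha_10} form two nodes joined by a triple edge (G_2). A semisimple Lie algebra decomposes uniquely as the direct sum of simple ideals, one per connected component of its Dynkin diagram, so g ≅ A_8 ⊕ G_2 (dimension 80 + 14 = 94).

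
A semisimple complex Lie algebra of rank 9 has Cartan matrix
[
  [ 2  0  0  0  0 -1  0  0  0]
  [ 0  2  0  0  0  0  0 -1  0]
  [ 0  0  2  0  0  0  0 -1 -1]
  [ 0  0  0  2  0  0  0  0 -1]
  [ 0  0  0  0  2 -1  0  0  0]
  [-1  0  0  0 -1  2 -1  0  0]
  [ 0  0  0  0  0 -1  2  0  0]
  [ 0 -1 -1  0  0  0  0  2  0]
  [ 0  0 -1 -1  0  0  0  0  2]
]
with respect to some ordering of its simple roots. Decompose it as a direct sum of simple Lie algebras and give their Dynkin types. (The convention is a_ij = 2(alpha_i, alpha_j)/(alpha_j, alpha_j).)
The diagram associated to this matrix has two connected components: the simple roots {alpha_2, alpha_3, alpha_4, alpha_8, alpha_9} form a chain of 5 nodes with single edges (A_5), and {alpha_1, alpha_5, alpha_6, alpha_7} form a chain of 2 nodes with a fork of two nodes at one end (D_4). A semisimple Lie algebra decomposes uniquely as the direct sum of simple ideals, one per connected component of its Dynkin diagram, so g ≅ A_5 ⊕ D_4 (dimension 35 + 28 = 63).

A5 ⊕ D4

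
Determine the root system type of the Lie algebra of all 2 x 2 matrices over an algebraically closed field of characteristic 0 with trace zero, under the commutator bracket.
type A_1

This is sl(2), which has dimension 2^2 - 1 = 3 and rank 2 - 1 = 1 (a Cartan subalgebra is the diagonal traceless matrices). In the classification of classical Lie algebras, the special linear algebra sl(n+1) has type A_n; here n = 1, so the Dynkin diagram is a chain of 1 nodes with single edges (A_1). Hence the type is A_1.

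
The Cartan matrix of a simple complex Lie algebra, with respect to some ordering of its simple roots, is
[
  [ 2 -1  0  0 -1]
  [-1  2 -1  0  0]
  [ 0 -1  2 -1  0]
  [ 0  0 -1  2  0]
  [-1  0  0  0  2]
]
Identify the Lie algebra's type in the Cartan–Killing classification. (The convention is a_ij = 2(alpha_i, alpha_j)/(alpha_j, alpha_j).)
type A_5

The matrix has rank 5 with 2's on the diagonal. Reading the off-diagonal entries as Dynkin edges (a single edge where a_ij = a_ji = -1; a double or triple edge where a_ij * a_ji = 2 or 3), the diagram is a chain of 5 nodes with single edges (A_5). One simple-root ordering that puts it in standard form is (alpha_5, alpha_1, alpha_2, alpha_3, alpha_4). So the algebra is type A_5, i.e. sl(6).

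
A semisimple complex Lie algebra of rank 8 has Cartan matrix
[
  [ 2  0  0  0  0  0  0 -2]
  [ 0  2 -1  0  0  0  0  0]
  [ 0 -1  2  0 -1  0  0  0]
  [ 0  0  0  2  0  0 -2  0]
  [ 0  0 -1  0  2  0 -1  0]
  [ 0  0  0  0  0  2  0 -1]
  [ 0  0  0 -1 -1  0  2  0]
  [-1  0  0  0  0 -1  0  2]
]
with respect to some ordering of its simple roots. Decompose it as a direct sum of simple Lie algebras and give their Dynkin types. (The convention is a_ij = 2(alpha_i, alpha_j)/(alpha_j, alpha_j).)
The diagram associated to this matrix has two connected components: the simple roots {alpha_1, alpha_6, alpha_8} form a chain of 3 nodes with a double edge at one end; the terminal node there is the unique long simple root (C_3), and {alpha_2, alpha_3, alpha_4, alpha_5, alpha_7} form a chain of 5 nodes with a double edge at one end; the terminal node there is the unique long simple root (C_5). A semisimple Lie algebra decomposes uniquely as the direct sum of simple ideals, one per connected component of its Dynkin diagram, so g ≅ C_3 ⊕ C_5 (dimension 21 + 55 = 76).

C_3 (sp(6)) + C_5 (sp(10))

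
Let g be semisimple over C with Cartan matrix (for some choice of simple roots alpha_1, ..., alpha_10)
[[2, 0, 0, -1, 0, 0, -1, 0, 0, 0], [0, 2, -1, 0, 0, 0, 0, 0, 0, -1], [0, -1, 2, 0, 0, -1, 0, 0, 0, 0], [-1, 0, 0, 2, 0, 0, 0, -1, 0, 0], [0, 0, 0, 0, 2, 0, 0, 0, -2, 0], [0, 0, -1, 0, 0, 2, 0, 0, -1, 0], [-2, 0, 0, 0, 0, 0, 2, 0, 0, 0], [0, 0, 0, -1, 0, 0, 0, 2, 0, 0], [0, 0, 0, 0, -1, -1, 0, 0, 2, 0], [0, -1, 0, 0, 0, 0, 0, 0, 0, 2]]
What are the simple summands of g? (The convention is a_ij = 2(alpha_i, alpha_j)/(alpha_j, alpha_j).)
type C_4 ⊕ type C_6

The diagram associated to this matrix has two connected components: the simple roots {alpha_1, alpha_4, alpha_7, alpha_8} form a chain of 4 nodes with a double edge at one end; the terminal node there is the unique long simple root (C_4), and {alpha_2, alpha_3, alpha_5, alpha_6, alpha_9, alpha_10} form a chain of 6 nodes with a double edge at one end; the terminal node there is the unique long simple root (C_6). A semisimple Lie algebra decomposes uniquely as the direct sum of simple ideals, one per connected component of its Dynkin diagram, so g ≅ C_4 ⊕ C_6 (dimension 36 + 78 = 114).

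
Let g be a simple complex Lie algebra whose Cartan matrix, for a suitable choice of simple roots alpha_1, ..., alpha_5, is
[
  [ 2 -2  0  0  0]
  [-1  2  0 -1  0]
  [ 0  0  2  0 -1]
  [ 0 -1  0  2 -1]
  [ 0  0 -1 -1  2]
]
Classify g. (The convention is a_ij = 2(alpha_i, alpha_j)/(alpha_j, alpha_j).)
The matrix has rank 5 with 2's on the diagonal. Reading the off-diagonal entries as Dynkin edges (a single edge where a_ij = a_ji = -1; a double or triple edge where a_ij * a_ji = 2 or 3), the diagram is a chain of 5 nodes with a double edge at one end; the terminal node there is the unique long simple root (C_5). One simple-root ordering that puts it in standard form is (alpha_3, alpha_5, alpha_4, alpha_2, alpha_1). So the algebra is type C_5, i.e. sp(10).

C_5 (sp(10))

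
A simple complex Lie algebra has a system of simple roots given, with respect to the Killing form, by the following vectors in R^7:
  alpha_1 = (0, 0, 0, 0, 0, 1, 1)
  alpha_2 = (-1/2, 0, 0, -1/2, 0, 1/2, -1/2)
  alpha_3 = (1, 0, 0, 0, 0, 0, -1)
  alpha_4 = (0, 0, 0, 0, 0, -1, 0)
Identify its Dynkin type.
Compute the Cartan integers a_ij = 2(alpha_i, alpha_j)/(alpha_j, alpha_j); the resulting 4x4 Cartan matrix is
[[2, 0, -1, -2], [0, 2, 0, -1], [-1, 0, 2, 0], [-1, -1, 0, 2]].
The roots have two lengths (squared-length ratio 2:1); the short ones are alpha_{2,4}. The associated Dynkin diagram is a chain of 4 nodes with a double edge between the middle two (F_4), so the type is F_4.

F_4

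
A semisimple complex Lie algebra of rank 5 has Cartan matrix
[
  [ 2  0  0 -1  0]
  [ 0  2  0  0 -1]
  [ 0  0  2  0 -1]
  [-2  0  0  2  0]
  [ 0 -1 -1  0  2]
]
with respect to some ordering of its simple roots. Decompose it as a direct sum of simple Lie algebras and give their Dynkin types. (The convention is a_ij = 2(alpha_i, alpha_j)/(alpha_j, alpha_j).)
type A_3 + type B_2

The diagram associated to this matrix has two connected components: the simple roots {alpha_2, alpha_3, alpha_5} form a chain of 3 nodes with single edges (A_3), and {alpha_1, alpha_4} form a chain of 2 nodes with a double edge at one end; the terminal node there is the unique short simple root (B_2). A semisimple Lie algebra decomposes uniquely as the direct sum of simple ideals, one per connected component of its Dynkin diagram, so g ≅ A_3 ⊕ B_2 (dimension 15 + 10 = 25).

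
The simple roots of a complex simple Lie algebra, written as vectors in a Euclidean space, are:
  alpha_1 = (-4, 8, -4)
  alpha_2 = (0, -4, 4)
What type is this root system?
Compute the Cartan integers a_ij = 2(alpha_i, alpha_j)/(alpha_j, alpha_j); the resulting 2x2 Cartan matrix is
[[2, -3], [-1, 2]].
The roots have two lengths (squared-length ratio 3:1); the short ones are alpha_{2}. The associated Dynkin diagram is two nodes joined by a triple edge (G_2), so the type is G_2.

type G_2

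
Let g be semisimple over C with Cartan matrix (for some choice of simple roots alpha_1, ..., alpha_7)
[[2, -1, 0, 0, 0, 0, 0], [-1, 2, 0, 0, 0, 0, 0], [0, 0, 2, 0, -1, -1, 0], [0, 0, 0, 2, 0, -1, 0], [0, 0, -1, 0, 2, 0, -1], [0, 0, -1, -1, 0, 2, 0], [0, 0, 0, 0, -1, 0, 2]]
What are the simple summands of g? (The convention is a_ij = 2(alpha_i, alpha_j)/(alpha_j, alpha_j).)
A_2 (sl(3)) ⊕ A_5 (sl(6))

The diagram associated to this matrix has two connected components: the simple roots {alpha_1, alpha_2} form a chain of 2 nodes with single edges (A_2), and {alpha_3, alpha_4, alpha_5, alpha_6, alpha_7} form a chain of 5 nodes with single edges (A_5). A semisimple Lie algebra decomposes uniquely as the direct sum of simple ideals, one per connected component of its Dynkin diagram, so g ≅ A_2 ⊕ A_5 (dimension 8 + 35 = 43).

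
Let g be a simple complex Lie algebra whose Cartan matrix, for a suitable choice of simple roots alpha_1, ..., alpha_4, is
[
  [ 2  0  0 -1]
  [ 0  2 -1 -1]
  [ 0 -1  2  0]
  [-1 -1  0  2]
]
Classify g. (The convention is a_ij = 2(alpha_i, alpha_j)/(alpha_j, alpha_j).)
A4

The matrix has rank 4 with 2's on the diagonal. Reading the off-diagonal entries as Dynkin edges (a single edge where a_ij = a_ji = -1; a double or triple edge where a_ij * a_ji = 2 or 3), the diagram is a chain of 4 nodes with single edges (A_4). One simple-root ordering that puts it in standard form is (alpha_1, alpha_4, alpha_2, alpha_3). So the algebra is type A_4, i.e. sl(5).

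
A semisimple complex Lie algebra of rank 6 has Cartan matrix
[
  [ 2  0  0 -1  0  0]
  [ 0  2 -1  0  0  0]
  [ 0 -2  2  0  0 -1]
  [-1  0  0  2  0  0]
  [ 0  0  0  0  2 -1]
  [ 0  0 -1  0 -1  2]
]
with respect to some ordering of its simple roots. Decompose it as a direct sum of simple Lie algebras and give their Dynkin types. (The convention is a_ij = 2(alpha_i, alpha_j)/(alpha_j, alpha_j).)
type A_2 + type B_4

The diagram associated to this matrix has two connected components: the simple roots {alpha_1, alpha_4} form a chain of 2 nodes with single edges (A_2), and {alpha_2, alpha_3, alpha_5, alpha_6} form a chain of 4 nodes with a double edge at one end; the terminal node there is the unique short simple root (B_4). A semisimple Lie algebra decomposes uniquely as the direct sum of simple ideals, one per connected component of its Dynkin diagram, so g ≅ A_2 ⊕ B_4 (dimension 8 + 36 = 44).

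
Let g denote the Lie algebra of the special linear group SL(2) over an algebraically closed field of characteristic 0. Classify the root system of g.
This is sl(2), which has dimension 2^2 - 1 = 3 and rank 2 - 1 = 1 (a Cartan subalgebra is the diagonal traceless matrices). In the classification of classical Lie algebras, the special linear algebra sl(n+1) has type A_n; here n = 1, so the Dynkin diagram is a chain of 1 nodes with single edges (A_1). Hence the type is A_1.

A_1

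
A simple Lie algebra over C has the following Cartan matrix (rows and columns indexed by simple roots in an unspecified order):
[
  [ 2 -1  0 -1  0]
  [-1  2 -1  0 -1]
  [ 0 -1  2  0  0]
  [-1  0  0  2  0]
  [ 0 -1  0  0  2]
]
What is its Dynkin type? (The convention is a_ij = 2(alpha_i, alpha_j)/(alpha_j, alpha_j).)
The matrix has rank 5 with 2's on the diagonal. Reading the off-diagonal entries as Dynkin edges (a single edge where a_ij = a_ji = -1; a double or triple edge where a_ij * a_ji = 2 or 3), the diagram is a chain of 3 nodes with a fork of two nodes at one end (D_5). One simple-root ordering that puts it in standard form is (alpha_4, alpha_1, alpha_2, alpha_3, alpha_5). So the algebra is type D_5, i.e. so(10).

D5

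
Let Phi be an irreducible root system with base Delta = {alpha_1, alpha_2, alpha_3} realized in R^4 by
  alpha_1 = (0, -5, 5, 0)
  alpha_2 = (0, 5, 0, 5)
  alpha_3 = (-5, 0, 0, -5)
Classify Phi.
Compute the Cartan integers a_ij = 2(alpha_i, alpha_j)/(alpha_j, alpha_j); the resulting 3x3 Cartan matrix is
[[2, -1, 0], [-1, 2, -1], [0, -1, 2]].
All simple roots have the same length, so the diagram is simply laced. The associated Dynkin diagram is a chain of 3 nodes with single edges (A_3), so the type is A_3 (the algebra sl(4)).

A_3 (sl(4))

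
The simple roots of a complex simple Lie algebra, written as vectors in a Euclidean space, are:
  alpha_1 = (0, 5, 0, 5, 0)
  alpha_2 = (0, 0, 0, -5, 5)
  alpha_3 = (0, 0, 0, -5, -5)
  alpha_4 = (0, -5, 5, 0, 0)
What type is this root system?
type D_4

Compute the Cartan integers a_ij = 2(alpha_i, alpha_j)/(alpha_j, alpha_j); the resulting 4x4 Cartan matrix is
[[2, -1, -1, -1], [-1, 2, 0, 0], [-1, 0, 2, 0], [-1, 0, 0, 2]].
All simple roots have the same length, so the diagram is simply laced. The associated Dynkin diagram is a chain of 2 nodes with a fork of two nodes at one end (D_4), so the type is D_4 (the algebra so(8)).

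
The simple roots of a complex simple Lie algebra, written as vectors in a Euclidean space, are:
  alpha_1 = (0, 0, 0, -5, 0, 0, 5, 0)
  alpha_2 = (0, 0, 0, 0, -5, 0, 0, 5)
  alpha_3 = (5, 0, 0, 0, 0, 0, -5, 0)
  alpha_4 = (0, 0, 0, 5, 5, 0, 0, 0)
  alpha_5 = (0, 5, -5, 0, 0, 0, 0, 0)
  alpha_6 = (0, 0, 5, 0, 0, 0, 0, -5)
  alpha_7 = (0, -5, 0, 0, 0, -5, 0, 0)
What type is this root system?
Compute the Cartan integers a_ij = 2(alpha_i, alpha_j)/(alpha_j, alpha_j); the resulting 7x7 Cartan matrix is
[[2, 0, -1, -1, 0, 0, 0], [0, 2, 0, -1, 0, -1, 0], [-1, 0, 2, 0, 0, 0, 0], [-1, -1, 0, 2, 0, 0, 0], [0, 0, 0, 0, 2, -1, -1], [0, -1, 0, 0, -1, 2, 0], [0, 0, 0, 0, -1, 0, 2]].
All simple roots have the same length, so the diagram is simply laced. The associated Dynkin diagram is a chain of 7 nodes with single edges (A_7), so the type is A_7 (the algebra sl(8)).

A7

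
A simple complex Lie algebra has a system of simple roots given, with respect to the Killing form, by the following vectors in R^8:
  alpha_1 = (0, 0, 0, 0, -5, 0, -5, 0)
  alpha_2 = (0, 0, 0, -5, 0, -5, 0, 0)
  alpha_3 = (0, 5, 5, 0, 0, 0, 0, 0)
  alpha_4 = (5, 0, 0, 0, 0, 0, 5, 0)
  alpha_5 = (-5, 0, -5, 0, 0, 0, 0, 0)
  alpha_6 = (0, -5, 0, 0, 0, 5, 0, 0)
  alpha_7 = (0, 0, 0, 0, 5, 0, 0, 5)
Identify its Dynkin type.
Compute the Cartan integers a_ij = 2(alpha_i, alpha_j)/(alpha_j, alpha_j); the resulting 7x7 Cartan matrix is
[[2, 0, 0, -1, 0, 0, -1], [0, 2, 0, 0, 0, -1, 0], [0, 0, 2, 0, -1, -1, 0], [-1, 0, 0, 2, -1, 0, 0], [0, 0, -1, -1, 2, 0, 0], [0, -1, -1, 0, 0, 2, 0], [-1, 0, 0, 0, 0, 0, 2]].
All simple roots have the same length, so the diagram is simply laced. The associated Dynkin diagram is a chain of 7 nodes with single edges (A_7), so the type is A_7 (the algebra sl(8)).

A_7 (sl(8))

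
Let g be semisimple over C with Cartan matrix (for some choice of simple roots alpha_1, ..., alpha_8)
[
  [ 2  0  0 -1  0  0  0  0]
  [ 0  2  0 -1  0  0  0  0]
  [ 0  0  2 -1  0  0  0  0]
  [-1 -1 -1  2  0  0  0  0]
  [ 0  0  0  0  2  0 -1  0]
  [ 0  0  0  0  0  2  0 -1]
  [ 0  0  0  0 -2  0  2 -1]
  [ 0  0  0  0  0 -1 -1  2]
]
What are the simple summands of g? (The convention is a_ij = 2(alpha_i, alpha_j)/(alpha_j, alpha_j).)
type B_4 ⊕ type D_4

The diagram associated to this matrix has two connected components: the simple roots {alpha_5, alpha_6, alpha_7, alpha_8} form a chain of 4 nodes with a double edge at one end; the terminal node there is the unique short simple root (B_4), and {alpha_1, alpha_2, alpha_3, alpha_4} form a chain of 2 nodes with a fork of two nodes at one end (D_4). A semisimple Lie algebra decomposes uniquely as the direct sum of simple ideals, one per connected component of its Dynkin diagram, so g ≅ B_4 ⊕ D_4 (dimension 36 + 28 = 64).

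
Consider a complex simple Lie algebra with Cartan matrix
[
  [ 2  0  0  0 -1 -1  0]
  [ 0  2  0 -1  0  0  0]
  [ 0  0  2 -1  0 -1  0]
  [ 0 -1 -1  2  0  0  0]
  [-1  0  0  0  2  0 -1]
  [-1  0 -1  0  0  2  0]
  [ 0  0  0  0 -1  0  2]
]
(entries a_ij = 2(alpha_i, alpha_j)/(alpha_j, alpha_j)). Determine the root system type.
type A_7

The matrix has rank 7 with 2's on the diagonal. Reading the off-diagonal entries as Dynkin edges (a single edge where a_ij = a_ji = -1; a double or triple edge where a_ij * a_ji = 2 or 3), the diagram is a chain of 7 nodes with single edges (A_7). One simple-root ordering that puts it in standard form is (alpha_7, alpha_5, alpha_1, alpha_6, alpha_3, alpha_4, alpha_2). So the algebra is type A_7, i.e. sl(8).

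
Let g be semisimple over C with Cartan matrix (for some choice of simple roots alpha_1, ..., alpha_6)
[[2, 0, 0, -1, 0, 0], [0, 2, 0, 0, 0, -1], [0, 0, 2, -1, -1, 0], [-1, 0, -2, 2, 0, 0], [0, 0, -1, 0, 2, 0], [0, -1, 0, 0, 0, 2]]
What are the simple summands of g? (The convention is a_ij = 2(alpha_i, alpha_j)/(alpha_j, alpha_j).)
A_2 (sl(3)) ⊕ F_4

The diagram associated to this matrix has two connected components: the simple roots {alpha_2, alpha_6} form a chain of 2 nodes with single edges (A_2), and {alpha_1, alpha_3, alpha_4, alpha_5} form a chain of 4 nodes with a double edge between the middle two (F_4). A semisimple Lie algebra decomposes uniquely as the direct sum of simple ideals, one per connected component of its Dynkin diagram, so g ≅ A_2 ⊕ F_4 (dimension 8 + 52 = 60).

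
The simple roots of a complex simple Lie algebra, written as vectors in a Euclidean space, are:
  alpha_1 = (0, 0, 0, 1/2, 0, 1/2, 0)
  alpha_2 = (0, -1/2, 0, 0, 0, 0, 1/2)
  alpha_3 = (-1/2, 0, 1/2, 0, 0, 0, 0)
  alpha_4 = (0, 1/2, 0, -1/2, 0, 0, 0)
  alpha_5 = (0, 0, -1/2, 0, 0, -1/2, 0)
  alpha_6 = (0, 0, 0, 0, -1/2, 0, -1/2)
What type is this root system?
A6

Compute the Cartan integers a_ij = 2(alpha_i, alpha_j)/(alpha_j, alpha_j); the resulting 6x6 Cartan matrix is
[[2, 0, 0, -1, -1, 0], [0, 2, 0, -1, 0, -1], [0, 0, 2, 0, -1, 0], [-1, -1, 0, 2, 0, 0], [-1, 0, -1, 0, 2, 0], [0, -1, 0, 0, 0, 2]].
All simple roots have the same length, so the diagram is simply laced. The associated Dynkin diagram is a chain of 6 nodes with single edges (A_6), so the type is A_6 (the algebra sl(7)).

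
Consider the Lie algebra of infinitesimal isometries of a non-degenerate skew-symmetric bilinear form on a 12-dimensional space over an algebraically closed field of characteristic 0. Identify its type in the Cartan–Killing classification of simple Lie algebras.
This is sp(12), which has dimension 12(12+1)/2 = 78 and rank 12/2 = 6. In the classification of classical Lie algebras, the symplectic algebra sp(2n) has type C_n; here n = 6, so the Dynkin diagram is a chain of 6 nodes with a double edge at one end; the terminal node there is the unique long simple root (C_6). Hence the type is C_6.

type C_6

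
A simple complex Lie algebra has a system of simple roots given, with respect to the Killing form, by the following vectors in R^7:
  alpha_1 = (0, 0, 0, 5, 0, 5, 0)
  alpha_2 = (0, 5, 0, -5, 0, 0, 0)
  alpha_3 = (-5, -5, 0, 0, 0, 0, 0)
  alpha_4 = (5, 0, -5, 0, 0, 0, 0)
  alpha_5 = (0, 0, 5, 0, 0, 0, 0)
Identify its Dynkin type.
B_5 (so(11))

Compute the Cartan integers a_ij = 2(alpha_i, alpha_j)/(alpha_j, alpha_j); the resulting 5x5 Cartan matrix is
[[2, -1, 0, 0, 0], [-1, 2, -1, 0, 0], [0, -1, 2, -1, 0], [0, 0, -1, 2, -2], [0, 0, 0, -1, 2]].
The roots have two lengths (squared-length ratio 2:1); the short ones are alpha_{5}. The associated Dynkin diagram is a chain of 5 nodes with a double edge at one end; the terminal node there is the unique short simple root (B_5), so the type is B_5 (the algebra so(11)).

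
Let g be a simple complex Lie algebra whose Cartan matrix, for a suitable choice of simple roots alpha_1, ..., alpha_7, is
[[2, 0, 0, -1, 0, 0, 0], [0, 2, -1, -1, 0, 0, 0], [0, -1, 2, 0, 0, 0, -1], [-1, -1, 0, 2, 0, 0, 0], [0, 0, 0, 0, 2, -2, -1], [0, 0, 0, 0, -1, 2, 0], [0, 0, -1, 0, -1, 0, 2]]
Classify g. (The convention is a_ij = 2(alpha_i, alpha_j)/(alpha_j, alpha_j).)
B_7

The matrix has rank 7 with 2's on the diagonal. Reading the off-diagonal entries as Dynkin edges (a single edge where a_ij = a_ji = -1; a double or triple edge where a_ij * a_ji = 2 or 3), the diagram is a chain of 7 nodes with a double edge at one end; the terminal node there is the unique short simple root (B_7). One simple-root ordering that puts it in standard form is (alpha_1, alpha_4, alpha_2, alpha_3, alpha_7, alpha_5, alpha_6). So the algebra is type B_7, i.e. so(15).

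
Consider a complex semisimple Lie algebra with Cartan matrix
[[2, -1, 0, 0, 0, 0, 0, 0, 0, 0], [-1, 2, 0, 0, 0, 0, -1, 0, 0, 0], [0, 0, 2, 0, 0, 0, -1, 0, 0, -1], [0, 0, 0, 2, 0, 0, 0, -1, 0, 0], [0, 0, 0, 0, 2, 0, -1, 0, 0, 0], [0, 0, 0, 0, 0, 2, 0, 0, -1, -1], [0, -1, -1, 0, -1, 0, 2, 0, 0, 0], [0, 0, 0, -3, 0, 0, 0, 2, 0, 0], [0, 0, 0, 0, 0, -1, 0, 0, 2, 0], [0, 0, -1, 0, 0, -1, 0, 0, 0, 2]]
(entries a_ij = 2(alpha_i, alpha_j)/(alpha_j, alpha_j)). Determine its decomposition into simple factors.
The diagram associated to this matrix has two connected components: the simple roots {alpha_1, alpha_2, alpha_3, alpha_5, alpha_6, alpha_7, alpha_9, alpha_10} form a chain of 7 nodes with one extra node attached to the third node from one end (E_8), and {alpha_4, alpha_8} form two nodes joined by a triple edge (G_2). A semisimple Lie algebra decomposes uniquely as the direct sum of simple ideals, one per connected component of its Dynkin diagram, so g ≅ E_8 ⊕ G_2 (dimension 248 + 14 = 262).

E_8 + G_2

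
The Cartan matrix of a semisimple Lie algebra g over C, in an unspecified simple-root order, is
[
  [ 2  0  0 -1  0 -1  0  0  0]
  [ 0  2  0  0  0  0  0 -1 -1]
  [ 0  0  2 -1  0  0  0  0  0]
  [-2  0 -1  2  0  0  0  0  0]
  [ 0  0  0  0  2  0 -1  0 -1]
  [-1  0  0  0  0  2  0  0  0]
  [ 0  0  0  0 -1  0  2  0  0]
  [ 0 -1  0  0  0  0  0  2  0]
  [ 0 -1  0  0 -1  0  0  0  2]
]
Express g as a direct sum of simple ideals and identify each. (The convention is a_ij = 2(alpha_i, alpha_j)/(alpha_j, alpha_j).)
The diagram associated to this matrix has two connected components: the simple roots {alpha_2, alpha_5, alpha_7, alpha_8, alpha_9} form a chain of 5 nodes with single edges (A_5), and {alpha_1, alpha_3, alpha_4, alpha_6} form a chain of 4 nodes with a double edge between the middle two (F_4). A semisimple Lie algebra decomposes uniquely as the direct sum of simple ideals, one per connected component of its Dynkin diagram, so g ≅ A_5 ⊕ F_4 (dimension 35 + 52 = 87).

A_5 + F_4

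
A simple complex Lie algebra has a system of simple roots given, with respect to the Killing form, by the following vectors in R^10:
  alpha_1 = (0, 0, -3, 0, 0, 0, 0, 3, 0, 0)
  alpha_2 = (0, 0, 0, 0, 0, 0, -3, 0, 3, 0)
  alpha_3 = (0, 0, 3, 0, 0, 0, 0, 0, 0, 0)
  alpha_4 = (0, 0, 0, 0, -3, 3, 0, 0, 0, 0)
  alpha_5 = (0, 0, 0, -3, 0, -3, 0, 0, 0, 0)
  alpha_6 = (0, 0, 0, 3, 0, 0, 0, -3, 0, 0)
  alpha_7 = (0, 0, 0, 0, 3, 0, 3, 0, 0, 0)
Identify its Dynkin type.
Compute the Cartan integers a_ij = 2(alpha_i, alpha_j)/(alpha_j, alpha_j); the resulting 7x7 Cartan matrix is
[[2, 0, -2, 0, 0, -1, 0], [0, 2, 0, 0, 0, 0, -1], [-1, 0, 2, 0, 0, 0, 0], [0, 0, 0, 2, -1, 0, -1], [0, 0, 0, -1, 2, -1, 0], [-1, 0, 0, 0, -1, 2, 0], [0, -1, 0, -1, 0, 0, 2]].
The roots have two lengths (squared-length ratio 2:1); the short ones are alpha_{3}. The associated Dynkin diagram is a chain of 7 nodes with a double edge at one end; the terminal node there is the unique short simple root (B_7), so the type is B_7 (the algebra so(15)).

B7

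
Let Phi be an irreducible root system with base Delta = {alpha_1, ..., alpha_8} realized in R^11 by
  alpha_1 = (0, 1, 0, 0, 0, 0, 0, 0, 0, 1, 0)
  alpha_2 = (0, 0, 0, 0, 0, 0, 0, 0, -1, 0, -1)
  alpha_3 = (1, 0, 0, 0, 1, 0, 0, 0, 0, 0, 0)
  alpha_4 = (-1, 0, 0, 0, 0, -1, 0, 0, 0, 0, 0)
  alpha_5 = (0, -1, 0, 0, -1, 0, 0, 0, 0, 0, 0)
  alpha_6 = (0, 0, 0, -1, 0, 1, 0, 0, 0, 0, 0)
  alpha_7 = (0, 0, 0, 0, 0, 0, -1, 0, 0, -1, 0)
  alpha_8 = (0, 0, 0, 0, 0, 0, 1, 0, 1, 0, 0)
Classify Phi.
type A_8

Compute the Cartan integers a_ij = 2(alpha_i, alpha_j)/(alpha_j, alpha_j); the resulting 8x8 Cartan matrix is
[[2, 0, 0, 0, -1, 0, -1, 0], [0, 2, 0, 0, 0, 0, 0, -1], [0, 0, 2, -1, -1, 0, 0, 0], [0, 0, -1, 2, 0, -1, 0, 0], [-1, 0, -1, 0, 2, 0, 0, 0], [0, 0, 0, -1, 0, 2, 0, 0], [-1, 0, 0, 0, 0, 0, 2, -1], [0, -1, 0, 0, 0, 0, -1, 2]].
All simple roots have the same length, so the diagram is simply laced. The associated Dynkin diagram is a chain of 8 nodes with single edges (A_8), so the type is A_8 (the algebra sl(9)).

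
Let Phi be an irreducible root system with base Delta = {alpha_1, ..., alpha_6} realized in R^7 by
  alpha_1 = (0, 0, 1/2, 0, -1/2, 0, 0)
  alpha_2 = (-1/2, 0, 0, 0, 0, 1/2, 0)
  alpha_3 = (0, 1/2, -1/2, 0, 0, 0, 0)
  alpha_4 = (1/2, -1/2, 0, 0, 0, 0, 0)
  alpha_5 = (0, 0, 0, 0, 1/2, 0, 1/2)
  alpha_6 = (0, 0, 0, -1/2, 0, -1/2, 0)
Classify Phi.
A_6 (sl(7))

Compute the Cartan integers a_ij = 2(alpha_i, alpha_j)/(alpha_j, alpha_j); the resulting 6x6 Cartan matrix is
[[2, 0, -1, 0, -1, 0], [0, 2, 0, -1, 0, -1], [-1, 0, 2, -1, 0, 0], [0, -1, -1, 2, 0, 0], [-1, 0, 0, 0, 2, 0], [0, -1, 0, 0, 0, 2]].
All simple roots have the same length, so the diagram is simply laced. The associated Dynkin diagram is a chain of 6 nodes with single edges (A_6), so the type is A_6 (the algebra sl(7)).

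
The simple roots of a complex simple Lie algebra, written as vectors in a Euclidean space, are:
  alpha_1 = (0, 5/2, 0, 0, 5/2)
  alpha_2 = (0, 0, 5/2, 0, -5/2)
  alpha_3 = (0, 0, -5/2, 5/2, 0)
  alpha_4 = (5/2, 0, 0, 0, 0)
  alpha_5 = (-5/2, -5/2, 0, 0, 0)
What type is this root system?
Compute the Cartan integers a_ij = 2(alpha_i, alpha_j)/(alpha_j, alpha_j); the resulting 5x5 Cartan matrix is
[[2, -1, 0, 0, -1], [-1, 2, -1, 0, 0], [0, -1, 2, 0, 0], [0, 0, 0, 2, -1], [-1, 0, 0, -2, 2]].
The roots have two lengths (squared-length ratio 2:1); the short ones are alpha_{4}. The associated Dynkin diagram is a chain of 5 nodes with a double edge at one end; the terminal node there is the unique short simple root (B_5), so the type is B_5 (the algebra so(11)).

type B_5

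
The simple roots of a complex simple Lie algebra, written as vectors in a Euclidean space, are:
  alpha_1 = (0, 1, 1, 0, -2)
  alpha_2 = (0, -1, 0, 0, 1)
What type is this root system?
type G_2

Compute the Cartan integers a_ij = 2(alpha_i, alpha_j)/(alpha_j, alpha_j); the resulting 2x2 Cartan matrix is
[[2, -3], [-1, 2]].
The roots have two lengths (squared-length ratio 3:1); the short ones are alpha_{2}. The associated Dynkin diagram is two nodes joined by a triple edge (G_2), so the type is G_2.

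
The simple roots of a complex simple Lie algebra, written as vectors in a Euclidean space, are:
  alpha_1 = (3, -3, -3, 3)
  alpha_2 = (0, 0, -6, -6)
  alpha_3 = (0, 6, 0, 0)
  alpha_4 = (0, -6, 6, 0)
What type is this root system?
Compute the Cartan integers a_ij = 2(alpha_i, alpha_j)/(alpha_j, alpha_j); the resulting 4x4 Cartan matrix is
[[2, 0, -1, 0], [0, 2, 0, -1], [-1, 0, 2, -1], [0, -1, -2, 2]].
The roots have two lengths (squared-length ratio 2:1); the short ones are alpha_{1,3}. The associated Dynkin diagram is a chain of 4 nodes with a double edge between the middle two (F_4), so the type is F_4.

type F_4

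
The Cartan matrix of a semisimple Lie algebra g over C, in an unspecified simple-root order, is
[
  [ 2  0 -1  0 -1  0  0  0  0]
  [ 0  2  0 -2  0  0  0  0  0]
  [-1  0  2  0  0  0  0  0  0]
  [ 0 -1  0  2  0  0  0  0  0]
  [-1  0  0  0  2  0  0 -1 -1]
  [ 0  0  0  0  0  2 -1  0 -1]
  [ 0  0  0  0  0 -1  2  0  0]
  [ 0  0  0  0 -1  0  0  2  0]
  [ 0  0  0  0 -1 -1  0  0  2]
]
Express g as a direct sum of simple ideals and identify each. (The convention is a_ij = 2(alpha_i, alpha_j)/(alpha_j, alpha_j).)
The diagram associated to this matrix has two connected components: the simple roots {alpha_2, alpha_4} form a chain of 2 nodes with a double edge at one end; the terminal node there is the unique short simple root (B_2), and {alpha_1, alpha_3, alpha_5, alpha_6, alpha_7, alpha_8, alpha_9} form a chain of 6 nodes with one extra node attached to the third node from one end (E_7). A semisimple Lie algebra decomposes uniquely as the direct sum of simple ideals, one per connected component of its Dynkin diagram, so g ≅ B_2 ⊕ E_7 (dimension 10 + 133 = 143).

type B_2 + type E_7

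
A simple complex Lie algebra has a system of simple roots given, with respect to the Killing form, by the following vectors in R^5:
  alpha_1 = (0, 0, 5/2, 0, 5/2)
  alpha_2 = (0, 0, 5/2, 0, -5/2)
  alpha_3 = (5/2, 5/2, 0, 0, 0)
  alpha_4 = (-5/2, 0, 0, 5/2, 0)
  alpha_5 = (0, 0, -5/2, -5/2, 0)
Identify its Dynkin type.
Compute the Cartan integers a_ij = 2(alpha_i, alpha_j)/(alpha_j, alpha_j); the resulting 5x5 Cartan matrix is
[[2, 0, 0, 0, -1], [0, 2, 0, 0, -1], [0, 0, 2, -1, 0], [0, 0, -1, 2, -1], [-1, -1, 0, -1, 2]].
All simple roots have the same length, so the diagram is simply laced. The associated Dynkin diagram is a chain of 3 nodes with a fork of two nodes at one end (D_5), so the type is D_5 (the algebra so(10)).

D5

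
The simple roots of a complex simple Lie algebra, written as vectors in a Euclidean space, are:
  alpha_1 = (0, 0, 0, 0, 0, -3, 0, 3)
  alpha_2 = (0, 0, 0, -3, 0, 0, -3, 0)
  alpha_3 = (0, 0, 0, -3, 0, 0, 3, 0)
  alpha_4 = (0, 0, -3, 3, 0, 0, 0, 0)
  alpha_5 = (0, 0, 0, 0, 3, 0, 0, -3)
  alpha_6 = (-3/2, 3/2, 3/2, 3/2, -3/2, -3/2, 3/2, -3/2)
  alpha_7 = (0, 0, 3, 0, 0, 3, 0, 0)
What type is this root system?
Compute the Cartan integers a_ij = 2(alpha_i, alpha_j)/(alpha_j, alpha_j); the resulting 7x7 Cartan matrix is
[[2, 0, 0, 0, -1, 0, -1], [0, 2, 0, -1, 0, -1, 0], [0, 0, 2, -1, 0, 0, 0], [0, -1, -1, 2, 0, 0, -1], [-1, 0, 0, 0, 2, 0, 0], [0, -1, 0, 0, 0, 2, 0], [-1, 0, 0, -1, 0, 0, 2]].
All simple roots have the same length, so the diagram is simply laced. The associated Dynkin diagram is a chain of 6 nodes with one extra node attached to the third node from one end (E_7), so the type is E_7.

E7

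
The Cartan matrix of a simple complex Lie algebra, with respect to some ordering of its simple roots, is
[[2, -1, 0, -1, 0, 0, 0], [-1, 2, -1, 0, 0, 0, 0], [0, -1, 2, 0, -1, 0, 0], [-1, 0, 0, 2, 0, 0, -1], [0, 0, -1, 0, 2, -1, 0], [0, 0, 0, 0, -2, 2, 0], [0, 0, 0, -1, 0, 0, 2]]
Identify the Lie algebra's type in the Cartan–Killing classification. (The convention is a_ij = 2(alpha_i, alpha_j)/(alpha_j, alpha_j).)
C_7 (sp(14))

The matrix has rank 7 with 2's on the diagonal. Reading the off-diagonal entries as Dynkin edges (a single edge where a_ij = a_ji = -1; a double or triple edge where a_ij * a_ji = 2 or 3), the diagram is a chain of 7 nodes with a double edge at one end; the terminal node there is the unique long simple root (C_7). One simple-root ordering that puts it in standard form is (alpha_7, alpha_4, alpha_1, alpha_2, alpha_3, alpha_5, alpha_6). So the algebra is type C_7, i.e. sp(14).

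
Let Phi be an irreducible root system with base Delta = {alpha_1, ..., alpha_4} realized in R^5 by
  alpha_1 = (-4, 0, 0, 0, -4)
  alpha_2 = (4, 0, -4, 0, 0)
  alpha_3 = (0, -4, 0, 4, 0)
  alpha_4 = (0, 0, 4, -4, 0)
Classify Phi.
Compute the Cartan integers a_ij = 2(alpha_i, alpha_j)/(alpha_j, alpha_j); the resulting 4x4 Cartan matrix is
[[2, -1, 0, 0], [-1, 2, 0, -1], [0, 0, 2, -1], [0, -1, -1, 2]].
All simple roots have the same length, so the diagram is simply laced. The associated Dynkin diagram is a chain of 4 nodes with single edges (A_4), so the type is A_4 (the algebra sl(5)).

A_4 (sl(5))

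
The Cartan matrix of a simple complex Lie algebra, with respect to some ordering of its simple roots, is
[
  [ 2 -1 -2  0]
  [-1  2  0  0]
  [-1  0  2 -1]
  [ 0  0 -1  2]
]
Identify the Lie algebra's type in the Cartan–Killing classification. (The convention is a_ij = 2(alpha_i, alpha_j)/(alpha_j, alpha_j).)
F_4

The matrix has rank 4 with 2's on the diagonal. Reading the off-diagonal entries as Dynkin edges (a single edge where a_ij = a_ji = -1; a double or triple edge where a_ij * a_ji = 2 or 3), the diagram is a chain of 4 nodes with a double edge between the middle two (F_4). One simple-root ordering that puts it in standard form is (alpha_2, alpha_1, alpha_3, alpha_4). So the algebra is type F_4.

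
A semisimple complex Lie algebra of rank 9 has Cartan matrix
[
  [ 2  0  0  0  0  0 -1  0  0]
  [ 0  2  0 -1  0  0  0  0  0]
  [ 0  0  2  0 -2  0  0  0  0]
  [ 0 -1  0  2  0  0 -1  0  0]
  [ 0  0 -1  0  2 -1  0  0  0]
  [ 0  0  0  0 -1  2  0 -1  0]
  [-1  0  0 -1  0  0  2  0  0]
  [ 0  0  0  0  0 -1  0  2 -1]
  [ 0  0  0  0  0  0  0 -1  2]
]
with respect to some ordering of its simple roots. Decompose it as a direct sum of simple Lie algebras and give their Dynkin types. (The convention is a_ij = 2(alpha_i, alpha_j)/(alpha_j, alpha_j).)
The diagram associated to this matrix has two connected components: the simple roots {alpha_1, alpha_2, alpha_4, alpha_7} form a chain of 4 nodes with single edges (A_4), and {alpha_3, alpha_5, alpha_6, alpha_8, alpha_9} form a chain of 5 nodes with a double edge at one end; the terminal node there is the unique long simple root (C_5). A semisimple Lie algebra decomposes uniquely as the direct sum of simple ideals, one per connected component of its Dynkin diagram, so g ≅ A_4 ⊕ C_5 (dimension 24 + 55 = 79).

A_4 (sl(5)) + C_5 (sp(10))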